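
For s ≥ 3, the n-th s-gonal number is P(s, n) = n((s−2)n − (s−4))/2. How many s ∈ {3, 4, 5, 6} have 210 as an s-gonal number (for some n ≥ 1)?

s = 3: P(3, 20) = 210. ✓
s = 4: P(4, 14) = 196 and P(4, 15) = 225; 210 is not s-gonal.
s = 5: P(5, 12) = 210. ✓
s = 6: P(6, 10) = 190 and P(6, 11) = 231; 210 is not s-gonal.
Hits: s ∈ {3, 5} → 2.

2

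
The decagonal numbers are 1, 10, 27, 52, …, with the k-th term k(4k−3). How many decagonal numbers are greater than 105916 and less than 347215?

The n-th decagonal number is n(4n−3).
Smallest index with value > 105916: n = 164 (giving 107092).
Largest index with value < 347215: n = 294 (giving 344862).
Indices 164 through 294: 131 terms.

131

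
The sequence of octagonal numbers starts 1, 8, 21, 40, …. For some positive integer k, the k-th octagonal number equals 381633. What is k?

357

Set n(3n−2) = 381633, giving 3n² − 2n − 381633 = 0.
The discriminant is 4 + 12·381633 = 4579600, and √4579600 = 2140.
So n = (2 + 2140) / 6 = 2142/6 = 357.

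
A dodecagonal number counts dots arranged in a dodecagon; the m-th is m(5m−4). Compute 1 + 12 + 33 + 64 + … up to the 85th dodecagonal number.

Σ i(5i−4) = 5Σi² − 4Σi over i = 1..85.
Σi = 3655 and Σi² = 208335.
5·208335 − 4·3655 = 1027055.

1027055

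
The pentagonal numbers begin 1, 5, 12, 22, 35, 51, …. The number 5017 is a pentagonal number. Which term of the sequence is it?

Set n(3n−1)/2 = 5017, giving 3n² − n − 10034 = 0.
The discriminant is 1 + 24·5017 = 120409, and √120409 = 347.
So n = (1 + 347) / 6 = 348/6 = 58.

58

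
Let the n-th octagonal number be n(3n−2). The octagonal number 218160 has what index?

270

Set n(3n−2) = 218160, giving 3n² − 2n − 218160 = 0.
The discriminant is 4 + 12·218160 = 2617924, and √2617924 = 1618.
So n = (2 + 1618) / 6 = 1620/6 = 270.
Check: 270·(3·270 − 2) = 218160. ✓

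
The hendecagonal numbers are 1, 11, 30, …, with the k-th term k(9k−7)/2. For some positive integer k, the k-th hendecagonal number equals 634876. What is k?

Set n(9n−7)/2 = 634876, giving 9n² − 7n − 1269752 = 0.
The discriminant is 49 + 72·634876 = 45711121, and √45711121 = 6761.
So n = (7 + 6761) / 18 = 6768/18 = 376.

376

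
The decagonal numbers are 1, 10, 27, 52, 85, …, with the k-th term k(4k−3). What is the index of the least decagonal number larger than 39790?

Solve n(4n−3) > 39790 for integer n.
The largest n with value ≤ 39790 is 100 (since 39700 ≤ 39790 < 40501), so the first above is n = 101, value 40501.

101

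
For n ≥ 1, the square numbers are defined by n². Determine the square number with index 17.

289

The 17th square number is n² with n = 17.
17² = 289.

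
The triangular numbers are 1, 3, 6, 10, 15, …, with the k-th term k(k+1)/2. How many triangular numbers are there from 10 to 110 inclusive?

11

The n-th triangular number is n(n+1)/2.
Smallest index with value ≥ 10: n = 4 (giving 10).
Largest index with value ≤ 110: n = 14 (giving 105).
Indices 4 through 14: 11 terms.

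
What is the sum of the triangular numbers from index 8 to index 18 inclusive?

1056

Σ i(i+1)/2 = (Σi² + Σi) / 2 over i = 8..18.
Σi = 171 − 28 = 143 and Σi² = 2109 − 140 = 1969.
(1·1969 + 1·143) / 2 = 2112/2 = 1056.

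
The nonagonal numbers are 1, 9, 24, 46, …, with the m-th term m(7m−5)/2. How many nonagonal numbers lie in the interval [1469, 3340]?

11

The n-th nonagonal number is n(7n−5)/2.
Smallest index with value ≥ 1469: n = 21 (giving 1491).
Largest index with value ≤ 3340: n = 31 (giving 3286).
Indices 21 through 31: 11 terms.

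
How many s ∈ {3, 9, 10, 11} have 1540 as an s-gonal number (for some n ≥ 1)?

2

s = 3: P(3, 55) = 1540. ✓
s = 9: P(9, 21) = 1491 and P(9, 22) = 1639; 1540 is not s-gonal.
s = 10: P(10, 20) = 1540. ✓
s = 11: P(11, 18) = 1395 and P(11, 19) = 1558; 1540 is not s-gonal.
Hits: s ∈ {3, 10} → 2.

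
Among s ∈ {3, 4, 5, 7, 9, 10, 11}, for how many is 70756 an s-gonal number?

s = 3: P(3, 375) = 70500 and P(3, 376) = 70876; 70756 is not s-gonal.
s = 4: P(4, 266) = 70756. ✓
s = 5: P(5, 217) = 70525 and P(5, 218) = 71177; 70756 is not s-gonal.
s = 7: P(7, 168) = 70308 and P(7, 169) = 71149; 70756 is not s-gonal.
s = 9: P(9, 142) = 70219 and P(9, 143) = 71214; 70756 is not s-gonal.
s = 10: P(10, 133) = 70357 and P(10, 134) = 71422; 70756 is not s-gonal.
s = 11: P(11, 125) = 69875 and P(11, 126) = 71001; 70756 is not s-gonal.
Hits: s ∈ {4} → 1.

1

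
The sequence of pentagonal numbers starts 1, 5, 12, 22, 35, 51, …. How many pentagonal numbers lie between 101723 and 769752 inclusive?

456

The n-th pentagonal number is n(3n−1)/2.
Smallest index with value ≥ 101723: n = 261 (giving 102051).
Largest index with value ≤ 769752: n = 716 (giving 768626).
Indices 261 through 716: 456 terms.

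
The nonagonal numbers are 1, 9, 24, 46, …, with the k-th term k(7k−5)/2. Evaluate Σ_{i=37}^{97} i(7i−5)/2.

Σ i(7i−5)/2 = (7Σi² − 5Σi) / 2 over i = 37..97.
Σi = 4753 − 666 = 4087 and Σi² = 308945 − 16206 = 292739.
(7·292739 − 5·4087) / 2 = 2028738/2 = 1014369.

1014369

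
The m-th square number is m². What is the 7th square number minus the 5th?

7² = 49 and 5² = 25.
Difference: 49 − 25 = 24.

24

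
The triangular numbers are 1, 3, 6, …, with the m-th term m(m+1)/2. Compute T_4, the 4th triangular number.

The 4th triangular number is n(n+1)/2 with n = 4.
4·5/2 = 20/2 = 10.

10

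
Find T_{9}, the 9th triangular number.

45

The 9th triangular number is n(n+1)/2 with n = 9.
9·10/2 = 90/2 = 45.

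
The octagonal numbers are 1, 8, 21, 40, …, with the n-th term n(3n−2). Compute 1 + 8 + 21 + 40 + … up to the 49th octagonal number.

Σ i(3i−2) = 3Σi² − 2Σi over i = 1..49.
Σi = 1225 and Σi² = 40425.
3·40425 − 2·1225 = 118825.

118825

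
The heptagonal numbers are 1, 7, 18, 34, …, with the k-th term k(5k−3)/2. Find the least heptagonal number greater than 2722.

Solve n(5n−3)/2 > 2722 for integer n.
The largest n with value ≤ 2722 is 33 (since 2673 ≤ 2722 < 2839), so the first above is n = 34, value 2839.

2839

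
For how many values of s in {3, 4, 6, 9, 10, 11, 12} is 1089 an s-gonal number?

s = 3: P(3, 46) = 1081 and P(3, 47) = 1128; 1089 is not s-gonal.
s = 4: P(4, 33) = 1089. ✓
s = 6: P(6, 23) = 1035 and P(6, 24) = 1128; 1089 is not s-gonal.
s = 9: P(9, 18) = 1089. ✓
s = 10: P(10, 16) = 976 and P(10, 17) = 1105; 1089 is not s-gonal.
s = 11: P(11, 15) = 960 and P(11, 16) = 1096; 1089 is not s-gonal.
s = 12: P(12, 15) = 1065 and P(12, 16) = 1216; 1089 is not s-gonal.
Hits: s ∈ {4, 9} → 2.

2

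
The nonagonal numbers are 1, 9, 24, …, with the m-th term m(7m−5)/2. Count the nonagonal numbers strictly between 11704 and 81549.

94

The n-th nonagonal number is n(7n−5)/2.
Smallest index with value > 11704: n = 59 (giving 12036).
Largest index with value < 81549: n = 152 (giving 80484).
Indices 59 through 152: 94 terms.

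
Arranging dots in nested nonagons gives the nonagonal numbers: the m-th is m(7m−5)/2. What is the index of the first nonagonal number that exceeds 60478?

132

Solve n(7n−5)/2 > 60478 for integer n.
The largest n with value ≤ 60478 is 131 (since 59736 ≤ 60478 < 60654), so the first above is n = 132, value 60654.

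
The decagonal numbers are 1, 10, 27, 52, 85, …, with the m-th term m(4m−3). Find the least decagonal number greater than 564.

Solve n(4n−3) > 564 for integer n.
The largest n with value ≤ 564 is 12 (since 540 ≤ 564 < 637), so the first above is n = 13, value 637.

637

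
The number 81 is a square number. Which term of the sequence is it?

We need n² = 81, so n = √81 = 9.

9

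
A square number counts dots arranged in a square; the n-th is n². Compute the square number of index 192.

The 192nd square number is n² with n = 192.
192² = 36864.

36864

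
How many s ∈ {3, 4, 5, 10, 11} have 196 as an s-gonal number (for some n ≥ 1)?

s = 3: P(3, 19) = 190 and P(3, 20) = 210; 196 is not s-gonal.
s = 4: P(4, 14) = 196. ✓
s = 5: P(5, 11) = 176 and P(5, 12) = 210; 196 is not s-gonal.
s = 10: P(10, 7) = 175 and P(10, 8) = 232; 196 is not s-gonal.
s = 11: P(11, 7) = 196. ✓
Hits: s ∈ {4, 11} → 2.

2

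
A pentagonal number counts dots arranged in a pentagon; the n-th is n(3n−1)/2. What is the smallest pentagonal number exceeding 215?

247

Solve n(3n−1)/2 > 215 for integer n.
The largest n with value ≤ 215 is 12 (since 210 ≤ 215 < 247), so the first above is n = 13, value 247.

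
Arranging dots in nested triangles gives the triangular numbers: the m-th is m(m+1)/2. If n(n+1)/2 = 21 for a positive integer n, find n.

6

Set n(n+1)/2 = 21, giving n² + n − 42 = 0.
So n = (-1 + 13) / 2 = 12/2 = 6.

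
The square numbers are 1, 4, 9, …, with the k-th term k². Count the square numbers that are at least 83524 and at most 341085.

295

The n-th square number is n².
Smallest index with value ≥ 83524: n = 290 (giving 84100).
Largest index with value ≤ 341085: n = 584 (giving 341056).
Indices 290 through 584: 295 terms.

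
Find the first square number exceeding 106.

Solve n² > 106 for integer n.
The largest n with value ≤ 106 is 10 (since 100 ≤ 106 < 121), so the first above is n = 11, value 121.

121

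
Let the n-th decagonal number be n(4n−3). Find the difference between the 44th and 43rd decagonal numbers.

345

Consecutive decagonal numbers differ by 8n − 7: here 8·44 − 7 = 345.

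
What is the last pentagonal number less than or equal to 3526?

3432

Solve n(3n−1)/2 ≤ 3526 for integer n.
n = 48 gives 3432 ≤ 3526, while n = 49 gives 3577 > 3526; so the answer is 3432.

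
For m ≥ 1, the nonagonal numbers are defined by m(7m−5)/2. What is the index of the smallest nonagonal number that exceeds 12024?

59

Solve n(7n−5)/2 > 12024 for integer n.
The largest n with value ≤ 12024 is 58 (since 11629 ≤ 12024 < 12036), so the first above is n = 59, value 12036.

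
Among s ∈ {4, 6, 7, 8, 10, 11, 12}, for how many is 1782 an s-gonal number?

1

s = 4: P(4, 42) = 1764 and P(4, 43) = 1849; 1782 is not s-gonal.
s = 6: P(6, 30) = 1770 and P(6, 31) = 1891; 1782 is not s-gonal.
s = 7: P(7, 27) = 1782. ✓
s = 8: P(8, 24) = 1680 and P(8, 25) = 1825; 1782 is not s-gonal.
s = 10: P(10, 21) = 1701 and P(10, 22) = 1870; 1782 is not s-gonal.
s = 11: P(11, 20) = 1730 and P(11, 21) = 1911; 1782 is not s-gonal.
s = 12: P(12, 19) = 1729 and P(12, 20) = 1920; 1782 is not s-gonal.
Hits: s ∈ {7} → 1.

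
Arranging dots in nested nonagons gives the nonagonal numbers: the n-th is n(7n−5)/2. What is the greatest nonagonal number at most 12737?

12450

Solve n(7n−5)/2 ≤ 12737 for integer n.
n = 60 gives 12450 ≤ 12737, while n = 61 gives 12871 > 12737; so the answer is 12450.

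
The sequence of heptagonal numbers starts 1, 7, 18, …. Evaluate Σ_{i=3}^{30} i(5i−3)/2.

Σ i(5i−3)/2 = (5Σi² − 3Σi) / 2 over i = 3..30.
Σi = 465 − 3 = 462 and Σi² = 9455 − 5 = 9450.
(5·9450 − 3·462) / 2 = 45864/2 = 22932.

22932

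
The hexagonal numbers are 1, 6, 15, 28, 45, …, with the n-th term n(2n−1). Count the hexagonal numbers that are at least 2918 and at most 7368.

22

The n-th hexagonal number is n(2n−1).
Smallest index with value ≥ 2918: n = 39 (giving 3003).
Largest index with value ≤ 7368: n = 60 (giving 7140).
Indices 39 through 60: 22 terms.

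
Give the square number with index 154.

The 154th square number is n² with n = 154.
154² = 23716.

23716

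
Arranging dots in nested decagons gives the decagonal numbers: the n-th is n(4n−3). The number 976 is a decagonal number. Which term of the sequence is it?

Set n(4n−3) = 976, giving 4n² − 3n − 976 = 0.
The discriminant is 9 + 16·976 = 15625, and √15625 = 125.
So n = (3 + 125) / 8 = 128/8 = 16.

16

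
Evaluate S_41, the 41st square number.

The 41st square number is n² with n = 41.
41² = 1681.

1681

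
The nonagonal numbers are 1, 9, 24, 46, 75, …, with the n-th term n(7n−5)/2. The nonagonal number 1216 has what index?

19

Set n(7n−5)/2 = 1216, giving 7n² − 5n − 2432 = 0.
So n = (5 + 261) / 14 = 266/14 = 19.
Check: 19·(7·19 − 5)/2 = 1216. ✓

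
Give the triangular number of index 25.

325

25·26/2 = 650/2 = 325.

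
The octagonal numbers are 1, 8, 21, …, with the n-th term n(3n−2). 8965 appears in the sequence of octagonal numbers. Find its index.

Set n(3n−2) = 8965, giving 3n² − 2n − 8965 = 0.
The discriminant is 4 + 12·8965 = 107584, and √107584 = 328.
So n = (2 + 328) / 6 = 330/6 = 55.

55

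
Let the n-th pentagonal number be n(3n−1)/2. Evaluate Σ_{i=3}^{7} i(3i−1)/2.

Σ i(3i−1)/2 = (3Σi² − Σi) / 2 over i = 3..7.
Σi = 28 − 3 = 25 and Σi² = 140 − 5 = 135.
(3·135 − 1·25) / 2 = 380/2 = 190.

190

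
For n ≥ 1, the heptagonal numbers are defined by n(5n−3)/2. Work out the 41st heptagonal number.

The 41st heptagonal number is n(5n−3)/2 with n = 41.
41·(5·41 − 3)/2 = 41·202/2 = 41·101 = 4141.

4141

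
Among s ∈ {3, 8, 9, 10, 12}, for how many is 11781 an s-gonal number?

2

s = 3: P(3, 153) = 11781. ✓
s = 8: P(8, 63) = 11781. ✓
s = 9: P(9, 58) = 11629 and P(9, 59) = 12036; 11781 is not s-gonal.
s = 10: P(10, 54) = 11502 and P(10, 55) = 11935; 11781 is not s-gonal.
s = 12: P(12, 48) = 11328 and P(12, 49) = 11809; 11781 is not s-gonal.
Hits: s ∈ {3, 8} → 2.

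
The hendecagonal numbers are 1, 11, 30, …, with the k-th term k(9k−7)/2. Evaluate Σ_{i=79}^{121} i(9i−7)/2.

1949749

Σ i(9i−7)/2 = (9Σi² − 7Σi) / 2 over i = 79..121.
Σi = 7381 − 3081 = 4300 and Σi² = 597861 − 161239 = 436622.
(9·436622 − 7·4300) / 2 = 3899498/2 = 1949749.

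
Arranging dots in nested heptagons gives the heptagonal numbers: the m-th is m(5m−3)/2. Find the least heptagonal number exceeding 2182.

Solve n(5n−3)/2 > 2182 for integer n.
The largest n with value ≤ 2182 is 29 (since 2059 ≤ 2182 < 2205), so the first above is n = 30, value 2205.

2205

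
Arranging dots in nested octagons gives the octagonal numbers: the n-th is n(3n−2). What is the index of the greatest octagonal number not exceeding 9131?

55

Solve n(3n−2) ≤ 9131 for integer n.
n = 55 gives 8965 ≤ 9131, while n = 56 gives 9296 > 9131; so the answer is index 55.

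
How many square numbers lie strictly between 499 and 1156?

11

The n-th square number is n².
Smallest index with value > 499: n = 23 (giving 529).
Largest index with value < 1156: n = 33 (giving 1089).
Indices 23 through 33: 11 terms.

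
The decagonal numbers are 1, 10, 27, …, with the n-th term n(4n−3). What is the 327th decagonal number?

327·(4·327 − 3) = 327·1305 = 426735.

426735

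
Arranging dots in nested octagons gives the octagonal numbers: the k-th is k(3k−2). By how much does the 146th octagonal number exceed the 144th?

146·(3·146 − 2) = 63656 and 144·(3·144 − 2) = 61920.
Difference: 63656 − 61920 = 1736.

1736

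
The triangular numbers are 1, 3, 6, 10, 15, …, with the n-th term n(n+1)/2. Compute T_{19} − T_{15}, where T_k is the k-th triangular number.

19·20/2 = 190 and 15·16/2 = 120.
Difference: 190 − 120 = 70.

70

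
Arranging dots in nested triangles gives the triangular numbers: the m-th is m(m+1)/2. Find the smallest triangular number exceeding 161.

Solve n(n+1)/2 > 161 for integer n.
The largest n with value ≤ 161 is 17 (since 153 ≤ 161 < 171), so the first above is n = 18, value 171.

171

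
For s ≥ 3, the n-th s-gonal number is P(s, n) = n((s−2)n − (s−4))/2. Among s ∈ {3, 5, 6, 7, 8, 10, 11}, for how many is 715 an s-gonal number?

2

s = 3: P(3, 37) = 703 and P(3, 38) = 741; 715 is not s-gonal.
s = 5: P(5, 22) = 715. ✓
s = 6: P(6, 19) = 703 and P(6, 20) = 780; 715 is not s-gonal.
s = 7: P(7, 17) = 697 and P(7, 18) = 783; 715 is not s-gonal.
s = 8: P(8, 15) = 645 and P(8, 16) = 736; 715 is not s-gonal.
s = 10: P(10, 13) = 637 and P(10, 14) = 742; 715 is not s-gonal.
s = 11: P(11, 13) = 715. ✓
Hits: s ∈ {5, 11} → 2.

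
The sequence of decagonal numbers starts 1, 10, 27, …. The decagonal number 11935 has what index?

Set n(4n−3) = 11935, giving 4n² − 3n − 11935 = 0.
So n = (3 + 437) / 8 = 440/8 = 55.

55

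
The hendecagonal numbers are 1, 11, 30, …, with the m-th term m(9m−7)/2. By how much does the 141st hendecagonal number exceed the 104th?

141·(9·141 − 7)/2 = 88971 and 104·(9·104 − 7)/2 = 48308.
Difference: 88971 − 48308 = 40663.

40663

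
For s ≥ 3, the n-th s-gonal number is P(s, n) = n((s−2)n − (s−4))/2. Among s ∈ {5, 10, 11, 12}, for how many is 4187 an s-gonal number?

1

s = 5: P(5, 53) = 4187. ✓
s = 10: P(10, 32) = 4000 and P(10, 33) = 4257; 4187 is not s-gonal.
s = 11: P(11, 30) = 3945 and P(11, 31) = 4216; 4187 is not s-gonal.
s = 12: P(12, 29) = 4089 and P(12, 30) = 4380; 4187 is not s-gonal.
Hits: s ∈ {5} → 1.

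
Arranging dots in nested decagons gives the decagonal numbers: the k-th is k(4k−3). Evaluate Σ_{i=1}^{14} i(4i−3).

Σ i(4i−3) = 4Σi² − 3Σi over i = 1..14.
Σi = 105 and Σi² = 1015.
4·1015 − 3·105 = 3745.

3745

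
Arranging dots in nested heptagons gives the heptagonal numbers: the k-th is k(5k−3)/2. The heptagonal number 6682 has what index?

Set n(5n−3)/2 = 6682, giving 5n² − 3n − 13364 = 0.
The discriminant is 9 + 40·6682 = 267289, and √267289 = 517.
So n = (3 + 517) / 10 = 520/10 = 52.
Check: 52·(5·52 − 3)/2 = 6682. ✓

52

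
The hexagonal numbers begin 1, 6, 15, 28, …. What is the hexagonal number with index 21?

861

The 21st hexagonal number is n(2n−1) with n = 21.
21·(2·21 − 1) = 21·41 = 861.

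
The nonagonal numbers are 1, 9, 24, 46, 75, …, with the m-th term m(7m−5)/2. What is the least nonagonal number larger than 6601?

Solve n(7n−5)/2 > 6601 for integer n.
The largest n with value ≤ 6601 is 43 (since 6364 ≤ 6601 < 6666), so the first above is n = 44, value 6666.

6666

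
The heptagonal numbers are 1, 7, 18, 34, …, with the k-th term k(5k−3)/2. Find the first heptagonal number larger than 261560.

261954

Solve n(5n−3)/2 > 261560 for integer n.
The largest n with value ≤ 261560 is 323 (since 260338 ≤ 261560 < 261954), so the first above is n = 324, value 261954.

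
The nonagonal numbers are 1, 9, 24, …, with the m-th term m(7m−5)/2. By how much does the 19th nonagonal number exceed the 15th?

19·(7·19 − 5)/2 = 1216 and 15·(7·15 − 5)/2 = 750.
Difference: 1216 − 750 = 466.

466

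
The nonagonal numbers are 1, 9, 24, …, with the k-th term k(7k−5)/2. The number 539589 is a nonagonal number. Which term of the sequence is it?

Set n(7n−5)/2 = 539589, giving 7n² − 5n − 1079178 = 0.
The discriminant is 25 + 56·539589 = 30217009, and √30217009 = 5497.
So n = (5 + 5497) / 14 = 5502/14 = 393.

393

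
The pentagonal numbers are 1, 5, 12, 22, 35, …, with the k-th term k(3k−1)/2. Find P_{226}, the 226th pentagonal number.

76501

The 226th pentagonal number is n(3n−1)/2 with n = 226.
226·(3·226 − 1)/2 = 226·677/2 = 76501.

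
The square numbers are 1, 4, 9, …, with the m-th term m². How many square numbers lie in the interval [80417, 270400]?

The n-th square number is n².
Smallest index with value ≥ 80417: n = 284 (giving 80656).
Largest index with value ≤ 270400: n = 520 (giving 270400).
Indices 284 through 520: 237 terms.

237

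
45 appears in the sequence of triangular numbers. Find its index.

Set n(n+1)/2 = 45, giving n² + n − 90 = 0.
The discriminant is 1 + 8·45 = 361, and √361 = 19.
So n = (-1 + 19) / 2 = 18/2 = 9.

9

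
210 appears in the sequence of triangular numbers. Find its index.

20

Set n(n+1)/2 = 210, giving n² + n − 420 = 0.
The discriminant is 1 + 8·210 = 1681, and √1681 = 41.
So n = (-1 + 41) / 2 = 40/2 = 20.
Check: 20·21/2 = 210. ✓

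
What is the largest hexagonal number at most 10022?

10011

Solve n(2n−1) ≤ 10022 for integer n.
n = 71 gives 10011 ≤ 10022, while n = 72 gives 10296 > 10022; so the answer is 10011.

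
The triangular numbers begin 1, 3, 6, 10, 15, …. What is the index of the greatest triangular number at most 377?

26

Solve n(n+1)/2 ≤ 377 for integer n.
n = 26 gives 351 ≤ 377, while n = 27 gives 378 > 377; so the answer is index 26.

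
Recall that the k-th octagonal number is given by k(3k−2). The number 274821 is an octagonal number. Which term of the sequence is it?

Set n(3n−2) = 274821, giving 3n² − 2n − 274821 = 0.
The discriminant is 4 + 12·274821 = 3297856, and √3297856 = 1816.
So n = (2 + 1816) / 6 = 1818/6 = 303.

303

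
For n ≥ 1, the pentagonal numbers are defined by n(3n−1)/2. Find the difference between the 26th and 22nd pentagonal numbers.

26·(3·26 − 1)/2 = 1001 and 22·(3·22 − 1)/2 = 715.
Difference: 1001 − 715 = 286.

286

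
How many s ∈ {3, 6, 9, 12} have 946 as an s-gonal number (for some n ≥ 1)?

2

s = 3: P(3, 43) = 946. ✓
s = 6: P(6, 22) = 946. ✓
s = 9: P(9, 16) = 856 and P(9, 17) = 969; 946 is not s-gonal.
s = 12: P(12, 14) = 924 and P(12, 15) = 1065; 946 is not s-gonal.
Hits: s ∈ {3, 6} → 2.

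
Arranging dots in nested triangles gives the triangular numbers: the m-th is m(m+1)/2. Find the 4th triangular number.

The 4th triangular number is n(n+1)/2 with n = 4.
4·5/2 = 20/2 = 10.

10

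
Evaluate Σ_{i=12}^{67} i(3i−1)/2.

Σ i(3i−1)/2 = (3Σi² − Σi) / 2 over i = 12..67.
Σi = 2278 − 66 = 2212 and Σi² = 102510 − 506 = 102004.
(3·102004 − 1·2212) / 2 = 303800/2 = 151900.

151900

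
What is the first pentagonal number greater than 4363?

4510

Solve n(3n−1)/2 > 4363 for integer n.
The largest n with value ≤ 4363 is 54 (since 4347 ≤ 4363 < 4510), so the first above is n = 55, value 4510.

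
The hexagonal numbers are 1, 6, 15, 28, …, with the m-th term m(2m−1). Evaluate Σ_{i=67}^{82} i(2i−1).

177096

Σ i(2i−1) = 2Σi² − Σi over i = 67..82.
Σi = 3403 − 2211 = 1192 and Σi² = 187165 − 98021 = 89144.
2·89144 − 1·1192 = 177096.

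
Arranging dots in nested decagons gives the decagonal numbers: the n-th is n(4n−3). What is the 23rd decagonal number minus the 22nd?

177

Consecutive decagonal numbers differ by 8n − 7: here 8·23 − 7 = 177.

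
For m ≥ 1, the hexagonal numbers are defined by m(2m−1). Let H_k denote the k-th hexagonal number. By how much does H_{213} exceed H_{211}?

213·(2·213 − 1) = 90525 and 211·(2·211 − 1) = 88831.
Difference: 90525 − 88831 = 1694.

1694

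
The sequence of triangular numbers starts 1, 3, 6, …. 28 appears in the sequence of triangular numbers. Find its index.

7

Set n(n+1)/2 = 28, giving n² + n − 56 = 0.
The discriminant is 1 + 8·28 = 225, and √225 = 15.
So n = (-1 + 15) / 2 = 14/2 = 7.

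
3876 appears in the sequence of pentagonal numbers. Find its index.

51

Set n(3n−1)/2 = 3876, giving 3n² − n − 7752 = 0.
The discriminant is 1 + 24·3876 = 93025, and √93025 = 305.
So n = (1 + 305) / 6 = 306/6 = 51.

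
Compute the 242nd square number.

The 242nd square number is n² with n = 242.
242² = 58564.

58564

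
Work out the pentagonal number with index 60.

5370

The 60th pentagonal number is n(3n−1)/2 with n = 60.
60·(3·60 − 1)/2 = 60·179/2 = 5370.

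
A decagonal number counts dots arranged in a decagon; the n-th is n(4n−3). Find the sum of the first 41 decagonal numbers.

Σ i(4i−3) = 4Σi² − 3Σi over i = 1..41.
Σi = 861 and Σi² = 23821.
4·23821 − 3·861 = 92701.

92701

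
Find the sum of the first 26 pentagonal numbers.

9126

Σ i(3i−1)/2 = (3Σi² − Σi) / 2 over i = 1..26.
Σi = 351 and Σi² = 6201.
(3·6201 − 1·351) / 2 = 18252/2 = 9126.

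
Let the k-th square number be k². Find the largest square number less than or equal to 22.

16

Solve n² ≤ 22 for integer n.
n = 4 gives 16 ≤ 22, while n = 5 gives 25 > 22; so the answer is 16.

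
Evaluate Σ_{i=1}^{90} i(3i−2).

Σ i(3i−2) = 3Σi² − 2Σi over i = 1..90.
Σi = 4095 and Σi² = 247065.
3·247065 − 2·4095 = 733005.

733005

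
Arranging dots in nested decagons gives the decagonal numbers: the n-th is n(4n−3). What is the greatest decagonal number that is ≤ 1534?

Solve n(4n−3) ≤ 1534 for integer n.
n = 19 gives 1387 ≤ 1534, while n = 20 gives 1540 > 1534; so the answer is 1387.

1387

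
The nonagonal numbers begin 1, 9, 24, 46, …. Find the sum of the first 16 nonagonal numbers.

4896

Σ i(7i−5)/2 = (7Σi² − 5Σi) / 2 over i = 1..16.
Σi = 136 and Σi² = 1496.
(7·1496 − 5·136) / 2 = 9792/2 = 4896.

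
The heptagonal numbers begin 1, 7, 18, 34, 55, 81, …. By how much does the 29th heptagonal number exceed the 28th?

Consecutive heptagonal numbers differ by 5n − 4: here 5·29 − 4 = 141.

141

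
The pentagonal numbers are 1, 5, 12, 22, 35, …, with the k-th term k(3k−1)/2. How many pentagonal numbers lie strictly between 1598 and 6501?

The n-th pentagonal number is n(3n−1)/2.
Smallest index with value > 1598: n = 33 (giving 1617).
Largest index with value < 6501: n = 65 (giving 6305).
Indices 33 through 65: 33 terms.

33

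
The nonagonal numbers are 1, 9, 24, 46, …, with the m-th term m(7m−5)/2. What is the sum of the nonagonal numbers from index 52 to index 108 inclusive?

Σ i(7i−5)/2 = (7Σi² − 5Σi) / 2 over i = 52..108.
Σi = 5886 − 1326 = 4560 and Σi² = 425754 − 45526 = 380228.
(7·380228 − 5·4560) / 2 = 2638796/2 = 1319398.

1319398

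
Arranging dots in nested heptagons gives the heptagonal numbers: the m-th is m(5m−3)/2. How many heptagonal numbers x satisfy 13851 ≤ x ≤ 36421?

The n-th heptagonal number is n(5n−3)/2.
Smallest index with value ≥ 13851: n = 75 (giving 13950).
Largest index with value ≤ 36421: n = 121 (giving 36421).
Indices 75 through 121: 47 terms.

47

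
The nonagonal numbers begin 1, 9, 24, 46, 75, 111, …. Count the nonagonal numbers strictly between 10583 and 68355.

85

The n-th nonagonal number is n(7n−5)/2.
Smallest index with value > 10583: n = 56 (giving 10836).
Largest index with value < 68355: n = 140 (giving 68250).
Indices 56 through 140: 85 terms.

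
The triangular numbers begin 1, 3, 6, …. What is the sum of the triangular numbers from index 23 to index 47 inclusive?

Σ i(i+1)/2 = (Σi² + Σi) / 2 over i = 23..47.
Σi = 1128 − 253 = 875 and Σi² = 35720 − 3795 = 31925.
(1·31925 + 1·875) / 2 = 32800/2 = 16400.

16400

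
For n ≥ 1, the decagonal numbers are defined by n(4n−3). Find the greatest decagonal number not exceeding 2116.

Solve n(4n−3) ≤ 2116 for integer n.
n = 23 gives 2047 ≤ 2116, while n = 24 gives 2232 > 2116; so the answer is 2047.

2047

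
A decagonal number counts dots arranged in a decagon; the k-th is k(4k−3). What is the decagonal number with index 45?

The 45th decagonal number is n(4n−3) with n = 45.
45·(4·45 − 3) = 45·177 = 7965.

7965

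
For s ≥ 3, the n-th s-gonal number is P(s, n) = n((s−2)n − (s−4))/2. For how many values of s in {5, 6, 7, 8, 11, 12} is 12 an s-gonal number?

2

s = 5: P(5, 3) = 12. ✓
s = 6: P(6, 2) = 6 and P(6, 3) = 15; 12 is not s-gonal.
s = 7: P(7, 2) = 7 and P(7, 3) = 18; 12 is not s-gonal.
s = 8: P(8, 2) = 8 and P(8, 3) = 21; 12 is not s-gonal.
s = 11: P(11, 2) = 11 and P(11, 3) = 30; 12 is not s-gonal.
s = 12: P(12, 2) = 12. ✓
Hits: s ∈ {5, 12} → 2.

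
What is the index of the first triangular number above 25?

7

Solve n(n+1)/2 > 25 for integer n.
The largest n with value ≤ 25 is 6 (since 21 ≤ 25 < 28), so the first above is n = 7, value 28.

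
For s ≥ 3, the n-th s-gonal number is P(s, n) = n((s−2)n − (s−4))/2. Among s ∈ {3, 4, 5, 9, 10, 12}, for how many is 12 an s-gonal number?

s = 3: P(3, 4) = 10 and P(3, 5) = 15; 12 is not s-gonal.
s = 4: P(4, 3) = 9 and P(4, 4) = 16; 12 is not s-gonal.
s = 5: P(5, 3) = 12. ✓
s = 9: P(9, 2) = 9 and P(9, 3) = 24; 12 is not s-gonal.
s = 10: P(10, 2) = 10 and P(10, 3) = 27; 12 is not s-gonal.
s = 12: P(12, 2) = 12. ✓
Hits: s ∈ {5, 12} → 2.

2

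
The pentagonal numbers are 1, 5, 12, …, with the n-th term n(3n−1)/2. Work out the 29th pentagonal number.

The 29th pentagonal number is n(3n−1)/2 with n = 29.
29·(3·29 − 1)/2 = 29·86/2 = 29·43 = 1247.

1247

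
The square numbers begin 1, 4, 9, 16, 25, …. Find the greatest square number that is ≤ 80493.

Solve n² ≤ 80493 for integer n.
n = 283 gives 80089 ≤ 80493, while n = 284 gives 80656 > 80493; so the answer is 80089.

80089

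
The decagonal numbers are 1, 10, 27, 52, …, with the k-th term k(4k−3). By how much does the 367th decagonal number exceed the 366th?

2929

Consecutive decagonal numbers differ by 8n − 7: here 8·367 − 7 = 2929.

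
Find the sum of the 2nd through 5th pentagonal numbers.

Σ i(3i−1)/2 = (3Σi² − Σi) / 2 over i = 2..5.
Σi = 15 − 1 = 14 and Σi² = 55 − 1 = 54.
(3·54 − 1·14) / 2 = 148/2 = 74.

74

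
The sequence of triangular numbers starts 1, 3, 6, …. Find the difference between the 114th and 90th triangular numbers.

2460

114·115/2 = 6555 and 90·91/2 = 4095.
Difference: 6555 − 4095 = 2460.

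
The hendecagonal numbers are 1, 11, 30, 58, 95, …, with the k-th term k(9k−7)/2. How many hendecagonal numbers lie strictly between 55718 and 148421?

70

The n-th hendecagonal number is n(9n−7)/2.
Smallest index with value > 55718: n = 112 (giving 56056).
Largest index with value < 148421: n = 181 (giving 146791).
Indices 112 through 181: 70 terms.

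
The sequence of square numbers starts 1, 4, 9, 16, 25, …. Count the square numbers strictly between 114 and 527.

The n-th square number is n².
Smallest index with value > 114: n = 11 (giving 121).
Largest index with value < 527: n = 22 (giving 484).
Indices 11 through 22: 12 terms.

12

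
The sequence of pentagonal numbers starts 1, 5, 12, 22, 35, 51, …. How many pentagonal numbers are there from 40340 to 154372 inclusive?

The n-th pentagonal number is n(3n−1)/2.
Smallest index with value ≥ 40340: n = 165 (giving 40755).
Largest index with value ≤ 154372: n = 320 (giving 153440).
Indices 165 through 320: 156 terms.

156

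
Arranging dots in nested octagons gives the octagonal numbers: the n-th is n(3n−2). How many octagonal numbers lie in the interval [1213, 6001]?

25

The n-th octagonal number is n(3n−2).
Smallest index with value ≥ 1213: n = 21 (giving 1281).
Largest index with value ≤ 6001: n = 45 (giving 5985).
Indices 21 through 45: 25 terms.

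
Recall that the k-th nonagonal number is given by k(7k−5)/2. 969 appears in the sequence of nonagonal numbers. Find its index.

Set n(7n−5)/2 = 969, giving 7n² − 5n − 1938 = 0.
So n = (5 + 233) / 14 = 238/14 = 17.

17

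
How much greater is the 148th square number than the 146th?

588

148² = 21904 and 146² = 21316.
Difference: 21904 − 21316 = 588.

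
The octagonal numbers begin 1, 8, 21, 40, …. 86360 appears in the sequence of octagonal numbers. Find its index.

Set n(3n−2) = 86360, giving 3n² − 2n − 86360 = 0.
The discriminant is 4 + 12·86360 = 1036324, and √1036324 = 1018.
So n = (2 + 1018) / 6 = 1020/6 = 170.

170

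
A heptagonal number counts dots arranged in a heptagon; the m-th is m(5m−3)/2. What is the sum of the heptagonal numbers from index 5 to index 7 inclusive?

Σ i(5i−3)/2 = (5Σi² − 3Σi) / 2 over i = 5..7.
Σi = 28 − 10 = 18 and Σi² = 140 − 30 = 110.
(5·110 − 3·18) / 2 = 496/2 = 248.

248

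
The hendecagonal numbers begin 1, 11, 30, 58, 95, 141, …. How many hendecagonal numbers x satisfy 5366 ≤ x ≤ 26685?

43

The n-th hendecagonal number is n(9n−7)/2.
Smallest index with value ≥ 5366: n = 35 (giving 5390).
Largest index with value ≤ 26685: n = 77 (giving 26411).
Indices 35 through 77: 43 terms.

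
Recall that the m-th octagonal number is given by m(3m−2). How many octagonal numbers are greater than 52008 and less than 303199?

The n-th octagonal number is n(3n−2).
Smallest index with value > 52008: n = 133 (giving 52801).
Largest index with value < 303199: n = 318 (giving 302736).
Indices 133 through 318: 186 terms.

186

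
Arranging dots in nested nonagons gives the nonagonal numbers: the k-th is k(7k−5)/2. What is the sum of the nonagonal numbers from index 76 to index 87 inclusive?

277030

Σ i(7i−5)/2 = (7Σi² − 5Σi) / 2 over i = 76..87.
Σi = 3828 − 2850 = 978 and Σi² = 223300 − 143450 = 79850.
(7·79850 − 5·978) / 2 = 554060/2 = 277030.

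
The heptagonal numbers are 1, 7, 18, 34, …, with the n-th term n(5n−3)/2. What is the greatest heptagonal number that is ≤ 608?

540

Solve n(5n−3)/2 ≤ 608 for integer n.
n = 15 gives 540 ≤ 608, while n = 16 gives 616 > 608; so the answer is 540.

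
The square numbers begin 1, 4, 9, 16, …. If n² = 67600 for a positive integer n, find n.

260

We need n² = 67600, so n = √67600 = 260.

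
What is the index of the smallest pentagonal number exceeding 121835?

286

Solve n(3n−1)/2 > 121835 for integer n.
The largest n with value ≤ 121835 is 285 (since 121695 ≤ 121835 < 122551), so the first above is n = 286, value 122551.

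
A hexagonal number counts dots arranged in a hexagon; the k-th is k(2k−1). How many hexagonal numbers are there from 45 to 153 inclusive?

The n-th hexagonal number is n(2n−1).
Smallest index with value ≥ 45: n = 5 (giving 45).
Largest index with value ≤ 153: n = 9 (giving 153).
Indices 5 through 9: 5 terms.

5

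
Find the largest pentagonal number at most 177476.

Solve n(3n−1)/2 ≤ 177476 for integer n.
n = 344 gives 177332 ≤ 177476, while n = 345 gives 178365 > 177476; so the answer is 177332.

177332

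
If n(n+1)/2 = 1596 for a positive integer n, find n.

56

Set n(n+1)/2 = 1596, giving n² + n − 3192 = 0.
The discriminant is 1 + 8·1596 = 12769, and √12769 = 113.
So n = (-1 + 113) / 2 = 112/2 = 56.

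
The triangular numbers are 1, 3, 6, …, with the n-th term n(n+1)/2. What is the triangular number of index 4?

The 4th triangular number is n(n+1)/2 with n = 4.
4·5/2 = 20/2 = 10.

10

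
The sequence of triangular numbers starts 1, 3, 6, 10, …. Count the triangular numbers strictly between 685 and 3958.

52

The n-th triangular number is n(n+1)/2.
Smallest index with value > 685: n = 37 (giving 703).
Largest index with value < 3958: n = 88 (giving 3916).
Indices 37 through 88: 52 terms.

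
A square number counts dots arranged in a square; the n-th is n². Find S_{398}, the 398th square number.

158404

The 398th square number is n² with n = 398.
398² = 158404.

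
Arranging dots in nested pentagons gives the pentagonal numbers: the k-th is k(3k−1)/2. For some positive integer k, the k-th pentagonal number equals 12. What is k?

Set n(3n−1)/2 = 12, giving 3n² − n − 24 = 0.
The discriminant is 1 + 24·12 = 289, and √289 = 17.
So n = (1 + 17) / 6 = 18/6 = 3.
Check: 3·(3·3 − 1)/2 = 12. ✓

3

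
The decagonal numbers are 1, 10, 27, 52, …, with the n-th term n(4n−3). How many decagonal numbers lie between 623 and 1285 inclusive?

6

The n-th decagonal number is n(4n−3).
Smallest index with value ≥ 623: n = 13 (giving 637).
Largest index with value ≤ 1285: n = 18 (giving 1242).
Indices 13 through 18: 6 terms.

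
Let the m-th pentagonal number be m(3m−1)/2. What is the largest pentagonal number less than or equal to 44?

Solve n(3n−1)/2 ≤ 44 for integer n.
n = 5 gives 35 ≤ 44, while n = 6 gives 51 > 44; so the answer is 35.

35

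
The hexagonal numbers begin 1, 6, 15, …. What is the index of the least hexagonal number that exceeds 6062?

Solve n(2n−1) > 6062 for integer n.
The largest n with value ≤ 6062 is 55 (since 5995 ≤ 6062 < 6216), so the first above is n = 56, value 6216.

56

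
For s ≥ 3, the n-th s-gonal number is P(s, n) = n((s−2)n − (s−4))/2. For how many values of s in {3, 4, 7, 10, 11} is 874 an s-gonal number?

s = 3: P(3, 41) = 861 and P(3, 42) = 903; 874 is not s-gonal.
s = 4: P(4, 29) = 841 and P(4, 30) = 900; 874 is not s-gonal.
s = 7: P(7, 19) = 874. ✓
s = 10: P(10, 15) = 855 and P(10, 16) = 976; 874 is not s-gonal.
s = 11: P(11, 14) = 833 and P(11, 15) = 960; 874 is not s-gonal.
Hits: s ∈ {7} → 1.

1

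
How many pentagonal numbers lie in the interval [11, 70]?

5

The n-th pentagonal number is n(3n−1)/2.
Smallest index with value ≥ 11: n = 3 (giving 12).
Largest index with value ≤ 70: n = 7 (giving 70).
Indices 3 through 7: 5 terms.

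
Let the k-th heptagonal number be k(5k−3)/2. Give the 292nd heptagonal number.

212722

The 292nd heptagonal number is n(5n−3)/2 with n = 292.
292·(5·292 − 3)/2 = 292·1457/2 = 212722.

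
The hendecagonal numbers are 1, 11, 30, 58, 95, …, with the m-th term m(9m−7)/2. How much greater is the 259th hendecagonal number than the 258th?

2323

Consecutive hendecagonal numbers differ by 9n − 8: here 9·259 − 8 = 2323.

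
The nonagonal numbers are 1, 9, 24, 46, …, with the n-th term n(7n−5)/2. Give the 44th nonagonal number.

6666

The 44th nonagonal number is n(7n−5)/2 with n = 44.
44·(7·44 − 5)/2 = 44·303/2 = 6666.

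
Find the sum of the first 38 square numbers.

Σ_{i=1}^{38} i² = 38·39·77/6 = 19019.

19019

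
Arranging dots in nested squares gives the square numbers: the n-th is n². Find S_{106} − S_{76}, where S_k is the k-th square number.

106² = 11236 and 76² = 5776.
Difference: 11236 − 5776 = 5460.

5460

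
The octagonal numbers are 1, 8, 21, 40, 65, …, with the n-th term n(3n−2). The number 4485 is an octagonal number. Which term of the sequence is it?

Set n(3n−2) = 4485, giving 3n² − 2n − 4485 = 0.
So n = (2 + 232) / 6 = 234/6 = 39.

39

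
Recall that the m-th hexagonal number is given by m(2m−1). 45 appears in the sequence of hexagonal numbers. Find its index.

Set n(2n−1) = 45, giving 2n² − n − 45 = 0.
So n = (1 + 19) / 4 = 20/4 = 5.
Check: 5·(2·5 − 1) = 45. ✓

5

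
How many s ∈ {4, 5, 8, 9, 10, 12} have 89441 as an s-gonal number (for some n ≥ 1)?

1

s = 4: P(4, 299) = 89401 and P(4, 300) = 90000; 89441 is not s-gonal.
s = 5: P(5, 244) = 89182 and P(5, 245) = 89915; 89441 is not s-gonal.
s = 8: P(8, 173) = 89441. ✓
s = 9: P(9, 160) = 89200 and P(9, 161) = 90321; 89441 is not s-gonal.
s = 10: P(10, 149) = 88357 and P(10, 150) = 89550; 89441 is not s-gonal.
s = 12: P(12, 134) = 89244 and P(12, 135) = 90585; 89441 is not s-gonal.
Hits: s ∈ {8} → 1.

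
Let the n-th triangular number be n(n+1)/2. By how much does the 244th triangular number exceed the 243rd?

Consecutive triangular numbers differ by n: T_{244} − T_{243} = 244.

244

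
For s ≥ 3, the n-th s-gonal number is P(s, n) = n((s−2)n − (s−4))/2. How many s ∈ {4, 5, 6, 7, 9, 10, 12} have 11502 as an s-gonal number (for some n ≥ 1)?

s = 4: P(4, 107) = 11449 and P(4, 108) = 11664; 11502 is not s-gonal.
s = 5: P(5, 87) = 11310 and P(5, 88) = 11572; 11502 is not s-gonal.
s = 6: P(6, 76) = 11476 and P(6, 77) = 11781; 11502 is not s-gonal.
s = 7: P(7, 68) = 11458 and P(7, 69) = 11799; 11502 is not s-gonal.
s = 9: P(9, 57) = 11229 and P(9, 58) = 11629; 11502 is not s-gonal.
s = 10: P(10, 54) = 11502. ✓
s = 12: P(12, 48) = 11328 and P(12, 49) = 11809; 11502 is not s-gonal.
Hits: s ∈ {10} → 1.

1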